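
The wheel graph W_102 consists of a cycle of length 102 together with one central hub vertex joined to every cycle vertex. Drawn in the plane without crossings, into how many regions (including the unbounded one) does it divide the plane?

W_102 has V = 102 + 1 = 103 vertices and E = 2·102 = 204 edges.
By Euler's formula F = 2 − V + E = 2 − 103 + 204 = 103.

103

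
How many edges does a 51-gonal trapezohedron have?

204

The n-trapezohedron (dual of the n-antiprism) has V = 2·51 + 2 = 104, E = 4·51 = 204, F = 2·51 = 102.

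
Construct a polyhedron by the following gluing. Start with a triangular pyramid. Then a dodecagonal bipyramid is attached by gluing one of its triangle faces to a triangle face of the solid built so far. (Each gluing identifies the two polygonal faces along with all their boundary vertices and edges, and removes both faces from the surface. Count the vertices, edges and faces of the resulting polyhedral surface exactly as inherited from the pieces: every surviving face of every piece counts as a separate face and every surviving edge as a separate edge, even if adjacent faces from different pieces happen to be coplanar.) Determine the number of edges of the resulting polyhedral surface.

39

A triangular pyramid: V=4, E=6, F=4.
Attach a dodecagonal bipyramid (V=14, E=36, F=24) along a 3-gon: merge 3 vertices and 3 edges, delete both glued faces → V=15, E=39, F=26.
Check: V − E + F = 15 − 39 + 26 = 2.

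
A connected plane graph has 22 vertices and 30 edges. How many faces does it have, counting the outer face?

10

Euler's formula for a connected plane graph: V − E + F = 2, so F = 2 − 22 + 30 = 10.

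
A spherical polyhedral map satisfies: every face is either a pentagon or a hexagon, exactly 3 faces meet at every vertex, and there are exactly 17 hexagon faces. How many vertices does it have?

Let x be the number of pentagons; then F = 17 + x.
Edge–face incidences: 2E = 6·17 + 5·x = 102 + 5x.
Every vertex has degree 3, so 3V = 2E.
Euler: V − E + F = 2 ⇒ (2E)/3 − E + (17 + x) = 2.
Multiply by 6: 2·(2E) − 3·(2E) + 6·(17 + x) = 12, i.e. 102 + 6x − (102 + 5x) = 12.
Collecting terms: x = 12.
Then 2E = 102 + 5·12 = 162, so E = 81, V = 2E/3 = 54, F = 17 + 12 = 29.

54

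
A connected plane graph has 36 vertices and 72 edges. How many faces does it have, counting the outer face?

38

Euler's formula for a connected plane graph: V − E + F = 2, so F = 2 − 36 + 72 = 38.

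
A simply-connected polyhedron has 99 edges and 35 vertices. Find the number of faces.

Here V − E + F = 2.
F = 2 − V + E = 2 − 35 + 99 = 66.

66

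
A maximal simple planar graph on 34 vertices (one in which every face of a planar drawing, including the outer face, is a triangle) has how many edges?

In a plane triangulation 3F = 2E and V − E + F = 2, so E = 3V − 6 = 3·34 − 6 = 96.

96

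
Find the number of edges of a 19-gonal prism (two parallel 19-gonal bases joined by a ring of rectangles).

57

A prism on an n-gon has two n-gon bases and n rectangular sides: V = 2·19 = 38, E = 3·19 = 57, F = 19 + 2 = 21.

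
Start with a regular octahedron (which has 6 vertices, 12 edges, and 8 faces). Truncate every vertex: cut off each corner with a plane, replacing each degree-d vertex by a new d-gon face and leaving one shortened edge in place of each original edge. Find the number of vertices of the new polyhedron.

Truncation replaces each original edge-end by a new vertex, so V′ = 2E = 24.
Each original edge survives, and each old vertex of degree d contributes d new edges; summing degrees gives Σd = 2E, so E′ = E + 2E = 3E = 36.
Each original face survives and each original vertex becomes one new face: F′ = F + V = 14.

24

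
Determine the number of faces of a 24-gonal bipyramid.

A bipyramid over an n-gon has 2n triangular faces and n + 2 vertices: V = 24 + 2 = 26, E = 3·24 = 72, F = 2·24 = 48.
Check: V − E + F = 26 − 72 + 48 = 2.

48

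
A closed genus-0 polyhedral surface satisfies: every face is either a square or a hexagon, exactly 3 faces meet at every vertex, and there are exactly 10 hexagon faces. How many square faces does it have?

6

Let x be the number of squares; then F = 10 + x.
Edge–face incidences: 2E = 6·10 + 4·x = 60 + 4x.
Every vertex has degree 3, so 3V = 2E.
Euler: V − E + F = 2 ⇒ (2E)/3 − E + (10 + x) = 2.
Multiply by 6: 2·(2E) − 3·(2E) + 6·(10 + x) = 12, i.e. 60 + 6x − (60 + 4x) = 12.
Collecting terms: 2x = 12, so x = 6.
Then 2E = 60 + 4·6 = 84, so E = 42, V = 2E/3 = 28, F = 10 + 6 = 16.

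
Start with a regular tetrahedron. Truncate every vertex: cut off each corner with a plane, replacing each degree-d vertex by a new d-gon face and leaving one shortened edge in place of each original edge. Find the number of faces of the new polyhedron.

8

The base solid has V = 4, E = 6, F = 4.
Truncation replaces each original edge-end by a new vertex, so V′ = 2E = 12.
Each original edge survives, and each old vertex of degree d contributes d new edges; summing degrees gives Σd = 2E, so E′ = E + 2E = 3E = 18.
Each original face survives and each original vertex becomes one new face: F′ = F + V = 8.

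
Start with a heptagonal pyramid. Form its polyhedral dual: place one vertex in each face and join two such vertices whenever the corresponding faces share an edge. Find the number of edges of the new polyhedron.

14

The base solid has V = 8, E = 14, F = 8.
The dual swaps V and F and preserves E: V′ = F = 8, E′ = E = 14, F′ = V = 8.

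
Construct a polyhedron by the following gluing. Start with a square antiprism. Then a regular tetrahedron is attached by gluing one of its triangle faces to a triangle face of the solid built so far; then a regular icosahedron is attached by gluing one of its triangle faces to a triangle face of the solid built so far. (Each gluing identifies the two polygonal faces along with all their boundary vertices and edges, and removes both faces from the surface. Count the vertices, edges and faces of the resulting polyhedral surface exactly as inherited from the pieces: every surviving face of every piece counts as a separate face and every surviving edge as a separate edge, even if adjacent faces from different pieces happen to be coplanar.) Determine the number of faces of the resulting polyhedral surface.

30

A square antiprism: V=8, E=16, F=10.
Attach a regular tetrahedron (V=4, E=6, F=4) along a 3-gon: merge 3 vertices and 3 edges, delete both glued faces → V=9, E=19, F=12.
Attach a regular icosahedron (V=12, E=30, F=20) along a 3-gon: merge 3 vertices and 3 edges, delete both glued faces → V=18, E=46, F=30.
Check: V − E + F = 18 − 46 + 30 = 2.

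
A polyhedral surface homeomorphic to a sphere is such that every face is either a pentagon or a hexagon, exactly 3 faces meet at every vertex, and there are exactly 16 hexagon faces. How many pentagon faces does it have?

12

Let x be the number of pentagons; then F = 16 + x.
Edge–face incidences: 2E = 6·16 + 5·x = 96 + 5x.
Every vertex has degree 3, so 3V = 2E.
Euler: V − E + F = 2 ⇒ (2E)/3 − E + (16 + x) = 2.
Multiply by 6: 2·(2E) − 3·(2E) + 6·(16 + x) = 12, i.e. 96 + 6x − (96 + 5x) = 12.
Collecting terms: x = 12.
Then 2E = 96 + 5·12 = 156, so E = 78, V = 2E/3 = 52, F = 16 + 12 = 28.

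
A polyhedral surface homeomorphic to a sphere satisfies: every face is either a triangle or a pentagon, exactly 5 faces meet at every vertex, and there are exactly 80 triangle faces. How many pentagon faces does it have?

12

Let x be the number of pentagons; then F = 80 + x.
Edge–face incidences: 2E = 3·80 + 5·x = 240 + 5x.
Every vertex has degree 5, so 5V = 2E.
Euler: V − E + F = 2 ⇒ (2E)/5 − E + (80 + x) = 2.
Multiply by 10: 2·(2E) − 5·(2E) + 10·(80 + x) = 20, i.e. 800 + 10x − 3·(240 + 5x) = 20.
Collecting terms: −5x + 80 = 20, so −5x = −60, so x = 12.
Then 2E = 240 + 5·12 = 300, so E = 150, V = 2E/5 = 60, F = 80 + 12 = 92.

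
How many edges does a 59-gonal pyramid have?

118

A pyramid on an n-gon base has one n-gon and n triangles: V = 59 + 1 = 60, E = 2·59 = 118, F = 59 + 1 = 60.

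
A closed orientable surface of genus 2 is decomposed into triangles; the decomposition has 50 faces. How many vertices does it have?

23

χ = 2 − 2·2 = -2, and every face is a triangle so 3F = 2E.
E = 3·50/2 = 75. Then V = -2 + E − F = -2 + 75 − 50 = 23.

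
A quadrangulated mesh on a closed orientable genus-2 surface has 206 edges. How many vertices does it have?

χ = 2 − 2·2 = -2, and every face is a square so 4F = 2E.
F = 2E/4 = 103. Then V = -2 + E − F = -2 + 206 − 103 = 101.

101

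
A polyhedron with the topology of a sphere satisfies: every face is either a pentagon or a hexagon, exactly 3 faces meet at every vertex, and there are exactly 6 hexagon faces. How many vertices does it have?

Let x be the number of pentagons; then F = 6 + x.
Edge–face incidences: 2E = 6·6 + 5·x = 36 + 5x.
Every vertex has degree 3, so 3V = 2E.
Euler: V − E + F = 2 ⇒ (2E)/3 − E + (6 + x) = 2.
Multiply by 6: 2·(2E) − 3·(2E) + 6·(6 + x) = 12, i.e. 36 + 6x − (36 + 5x) = 12.
Collecting terms: x = 12.
Then 2E = 36 + 5·12 = 96, so E = 48, V = 2E/3 = 32, F = 6 + 12 = 18.

32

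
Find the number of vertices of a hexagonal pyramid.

7

A pyramid on an n-gon base has one n-gon and n triangles: V = 6 + 1 = 7, E = 2·6 = 12, F = 6 + 1 = 7.
Check: V − E + F = 7 − 12 + 7 = 2.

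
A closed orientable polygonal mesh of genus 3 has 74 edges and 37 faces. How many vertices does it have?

For a closed orientable surface of genus 3, χ = 2 − 2·3 = -4.
V = -4 + E − F = -4 + 74 − 37 = 33.

33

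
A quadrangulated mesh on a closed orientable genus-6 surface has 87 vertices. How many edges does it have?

χ = 2 − 2·6 = -10, and every face is a square so 4F = 2E.
V − E + F = -10 with E = 4F/2 gives 87 − (4/2 − 1)·F = -10, so F = 97 and E = 194.

194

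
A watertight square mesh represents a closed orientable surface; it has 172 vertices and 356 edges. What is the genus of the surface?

4

Every face is a square and each edge borders two faces, so 4F = 2·356, giving F = 178.
χ = V − E + F = 172 − 356 + 178 = -6.
For a closed orientable surface χ = 2 − 2g, so g = (2 − (-6))/2 = 4.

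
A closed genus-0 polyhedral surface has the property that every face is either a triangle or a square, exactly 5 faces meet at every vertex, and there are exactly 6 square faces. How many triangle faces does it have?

32

Let x be the number of triangles; then F = 6 + x.
Edge–face incidences: 2E = 4·6 + 3·x = 24 + 3x.
Every vertex has degree 5, so 5V = 2E.
Euler: V − E + F = 2 ⇒ (2E)/5 − E + (6 + x) = 2.
Multiply by 10: 2·(2E) − 5·(2E) + 10·(6 + x) = 20, i.e. 60 + 10x − 3·(24 + 3x) = 20.
Collecting terms: x − 12 = 20, so x = 32.
Then 2E = 24 + 3·32 = 120, so E = 60, V = 2E/5 = 24, F = 6 + 32 = 38.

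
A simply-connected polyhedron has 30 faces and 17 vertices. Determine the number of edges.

45

Here V − E + F = 2.
E = V + F − (2) = 17 + 30 − (2) = 45.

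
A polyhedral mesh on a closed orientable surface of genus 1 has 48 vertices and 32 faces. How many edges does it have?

For a closed orientable surface of genus 1, χ = 2 − 2·1 = 0.
E = V + F − (0) = 48 + 32 − (0) = 80.

80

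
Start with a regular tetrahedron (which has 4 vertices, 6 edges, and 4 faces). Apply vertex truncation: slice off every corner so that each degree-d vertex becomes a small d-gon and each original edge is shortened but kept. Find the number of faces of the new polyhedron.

Truncation replaces each original edge-end by a new vertex, so V′ = 2E = 12.
Each original edge survives, and each old vertex of degree d contributes d new edges; summing degrees gives Σd = 2E, so E′ = E + 2E = 3E = 18.
Each original face survives and each original vertex becomes one new face: F′ = F + V = 8.

8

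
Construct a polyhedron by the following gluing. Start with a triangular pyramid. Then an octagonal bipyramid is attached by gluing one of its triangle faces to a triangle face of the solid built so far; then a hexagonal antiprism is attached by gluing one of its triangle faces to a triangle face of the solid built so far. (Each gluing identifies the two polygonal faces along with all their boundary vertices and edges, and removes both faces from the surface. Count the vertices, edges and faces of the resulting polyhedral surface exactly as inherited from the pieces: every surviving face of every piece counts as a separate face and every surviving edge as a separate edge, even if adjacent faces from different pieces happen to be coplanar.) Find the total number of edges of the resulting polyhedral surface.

48

A triangular pyramid: V=4, E=6, F=4.
Attach an octagonal bipyramid (V=10, E=24, F=16) along a 3-gon: merge 3 vertices and 3 edges, delete both glued faces → V=11, E=27, F=18.
Attach a hexagonal antiprism (V=12, E=24, F=14) along a 3-gon: merge 3 vertices and 3 edges, delete both glued faces → V=20, E=48, F=30.
Check: V − E + F = 20 − 48 + 30 = 2.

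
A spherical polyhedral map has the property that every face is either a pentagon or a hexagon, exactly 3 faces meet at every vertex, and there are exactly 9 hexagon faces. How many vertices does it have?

Let x be the number of pentagons; then F = 9 + x.
Edge–face incidences: 2E = 6·9 + 5·x = 54 + 5x.
Every vertex has degree 3, so 3V = 2E.
Euler: V − E + F = 2 ⇒ (2E)/3 − E + (9 + x) = 2.
Multiply by 6: 2·(2E) − 3·(2E) + 6·(9 + x) = 12, i.e. 54 + 6x − (54 + 5x) = 12.
Collecting terms: x = 12.
Then 2E = 54 + 5·12 = 114, so E = 57, V = 2E/3 = 38, F = 9 + 12 = 21.

38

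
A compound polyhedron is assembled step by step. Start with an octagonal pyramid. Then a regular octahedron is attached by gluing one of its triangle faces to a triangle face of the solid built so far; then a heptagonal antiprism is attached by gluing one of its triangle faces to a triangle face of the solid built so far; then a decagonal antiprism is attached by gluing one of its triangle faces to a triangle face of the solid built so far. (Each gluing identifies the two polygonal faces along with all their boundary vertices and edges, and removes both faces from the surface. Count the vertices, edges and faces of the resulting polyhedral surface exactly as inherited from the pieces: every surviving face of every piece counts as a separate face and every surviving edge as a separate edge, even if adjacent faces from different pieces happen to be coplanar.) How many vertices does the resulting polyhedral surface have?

40

An octagonal pyramid: V=9, E=16, F=9.
Attach a regular octahedron (V=6, E=12, F=8) along a 3-gon: merge 3 vertices and 3 edges, delete both glued faces → V=12, E=25, F=15.
Attach a heptagonal antiprism (V=14, E=28, F=16) along a 3-gon: merge 3 vertices and 3 edges, delete both glued faces → V=23, E=50, F=29.
Attach a decagonal antiprism (V=20, E=40, F=22) along a 3-gon: merge 3 vertices and 3 edges, delete both glued faces → V=40, E=87, F=49.
Check: V − E + F = 40 − 87 + 49 = 2.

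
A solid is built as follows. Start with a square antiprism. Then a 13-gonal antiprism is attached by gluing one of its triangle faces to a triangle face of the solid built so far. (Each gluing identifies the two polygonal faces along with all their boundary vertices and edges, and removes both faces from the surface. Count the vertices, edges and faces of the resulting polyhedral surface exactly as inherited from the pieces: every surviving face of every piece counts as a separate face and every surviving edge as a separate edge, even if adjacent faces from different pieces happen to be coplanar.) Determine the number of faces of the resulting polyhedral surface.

36

A square antiprism: V=8, E=16, F=10.
Attach a 13-gonal antiprism (V=26, E=52, F=28) along a 3-gon: merge 3 vertices and 3 edges, delete both glued faces → V=31, E=65, F=36.
Check: V − E + F = 31 − 65 + 36 = 2.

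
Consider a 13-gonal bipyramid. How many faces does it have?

A bipyramid over an n-gon has 2n triangular faces and n + 2 vertices: V = 13 + 2 = 15, E = 3·13 = 39, F = 2·13 = 26.

26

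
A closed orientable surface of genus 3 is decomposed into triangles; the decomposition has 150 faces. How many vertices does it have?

χ = 2 − 2·3 = -4, and every face is a triangle so 3F = 2E.
E = 3·150/2 = 225. Then V = -4 + E − F = -4 + 225 − 150 = 71.

71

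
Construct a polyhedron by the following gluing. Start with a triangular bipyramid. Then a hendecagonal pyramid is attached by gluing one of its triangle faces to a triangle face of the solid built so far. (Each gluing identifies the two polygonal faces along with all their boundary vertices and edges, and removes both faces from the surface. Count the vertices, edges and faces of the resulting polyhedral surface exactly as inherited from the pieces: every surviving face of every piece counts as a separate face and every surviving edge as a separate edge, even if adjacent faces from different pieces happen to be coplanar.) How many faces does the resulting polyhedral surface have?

A triangular bipyramid: V=5, E=9, F=6.
Attach a hendecagonal pyramid (V=12, E=22, F=12) along a 3-gon: merge 3 vertices and 3 edges, delete both glued faces → V=14, E=28, F=16.
Check: V − E + F = 14 − 28 + 16 = 2.

16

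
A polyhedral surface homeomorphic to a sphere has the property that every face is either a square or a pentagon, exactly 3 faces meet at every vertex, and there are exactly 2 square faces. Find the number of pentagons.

8

Let x be the number of pentagons; then F = 2 + x.
Edge–face incidences: 2E = 4·2 + 5·x = 8 + 5x.
Every vertex has degree 3, so 3V = 2E.
Euler: V − E + F = 2 ⇒ (2E)/3 − E + (2 + x) = 2.
Multiply by 6: 2·(2E) − 3·(2E) + 6·(2 + x) = 12, i.e. 12 + 6x − (8 + 5x) = 12.
Collecting terms: x + 4 = 12, so x = 8.
Then 2E = 8 + 5·8 = 48, so E = 24, V = 2E/3 = 16, F = 2 + 8 = 10.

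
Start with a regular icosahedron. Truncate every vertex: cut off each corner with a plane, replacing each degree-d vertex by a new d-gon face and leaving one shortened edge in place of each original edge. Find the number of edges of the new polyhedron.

The base solid has V = 12, E = 30, F = 20.
Truncation replaces each original edge-end by a new vertex, so V′ = 2E = 60.
Each original edge survives, and each old vertex of degree d contributes d new edges; summing degrees gives Σd = 2E, so E′ = E + 2E = 3E = 90.
Each original face survives and each original vertex becomes one new face: F′ = F + V = 32.

90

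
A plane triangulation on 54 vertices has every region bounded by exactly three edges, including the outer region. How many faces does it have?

104

In a plane triangulation 3F = 2E and V − E + F = 2, so F = 2V − 4 = 2·54 − 4 = 104.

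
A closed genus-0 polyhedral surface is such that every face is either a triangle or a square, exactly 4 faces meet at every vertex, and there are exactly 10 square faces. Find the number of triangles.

8

Let x be the number of triangles; then F = 10 + x.
Edge–face incidences: 2E = 4·10 + 3·x = 40 + 3x.
Every vertex has degree 4, so 4V = 2E.
Euler: V − E + F = 2 ⇒ (2E)/4 − E + (10 + x) = 2.
Multiply by 8: 2·(2E) − 4·(2E) + 8·(10 + x) = 16, i.e. 80 + 8x − 2·(40 + 3x) = 16.
Collecting terms: 2x = 16, so x = 8.
Then 2E = 40 + 3·8 = 64, so E = 32, V = 2E/4 = 16, F = 10 + 8 = 18.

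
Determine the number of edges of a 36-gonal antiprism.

An antiprism on an n-gon has two n-gon caps and 2n triangles: V = 2·36 = 72, E = 4·36 = 144, F = 2·36 + 2 = 74.
Check: V − E + F = 72 − 144 + 74 = 2.

144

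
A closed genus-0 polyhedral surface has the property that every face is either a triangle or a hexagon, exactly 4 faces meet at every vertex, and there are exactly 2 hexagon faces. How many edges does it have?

Let x be the number of triangles; then F = 2 + x.
Edge–face incidences: 2E = 6·2 + 3·x = 12 + 3x.
Every vertex has degree 4, so 4V = 2E.
Euler: V − E + F = 2 ⇒ (2E)/4 − E + (2 + x) = 2.
Multiply by 8: 2·(2E) − 4·(2E) + 8·(2 + x) = 16, i.e. 16 + 8x − 2·(12 + 3x) = 16.
Collecting terms: 2x − 8 = 16, so 2x = 24, so x = 12.
Then 2E = 12 + 3·12 = 48, so E = 24, V = 2E/4 = 12, F = 2 + 12 = 14.

24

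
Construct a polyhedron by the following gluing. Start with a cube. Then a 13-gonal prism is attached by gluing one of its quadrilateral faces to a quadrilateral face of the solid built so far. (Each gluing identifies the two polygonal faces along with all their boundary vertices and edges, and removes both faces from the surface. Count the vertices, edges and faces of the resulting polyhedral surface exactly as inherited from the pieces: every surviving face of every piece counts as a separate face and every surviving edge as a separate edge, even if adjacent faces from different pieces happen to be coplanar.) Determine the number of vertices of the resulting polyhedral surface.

A cube: V=8, E=12, F=6.
Attach a 13-gonal prism (V=26, E=39, F=15) along a 4-gon: merge 4 vertices and 4 edges, delete both glued faces → V=30, E=47, F=19.
Check: V − E + F = 30 − 47 + 19 = 2.

30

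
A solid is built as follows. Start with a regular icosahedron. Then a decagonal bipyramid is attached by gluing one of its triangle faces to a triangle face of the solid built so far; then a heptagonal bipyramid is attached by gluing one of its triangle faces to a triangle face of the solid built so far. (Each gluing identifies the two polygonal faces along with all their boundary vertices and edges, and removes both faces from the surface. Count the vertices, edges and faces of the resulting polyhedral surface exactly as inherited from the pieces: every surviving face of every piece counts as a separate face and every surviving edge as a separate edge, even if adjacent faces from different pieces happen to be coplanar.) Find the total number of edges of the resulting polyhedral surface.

A regular icosahedron: V=12, E=30, F=20.
Attach a decagonal bipyramid (V=12, E=30, F=20) along a 3-gon: merge 3 vertices and 3 edges, delete both glued faces → V=21, E=57, F=38.
Attach a heptagonal bipyramid (V=9, E=21, F=14) along a 3-gon: merge 3 vertices and 3 edges, delete both glued faces → V=27, E=75, F=50.
Check: V − E + F = 27 − 75 + 50 = 2.

75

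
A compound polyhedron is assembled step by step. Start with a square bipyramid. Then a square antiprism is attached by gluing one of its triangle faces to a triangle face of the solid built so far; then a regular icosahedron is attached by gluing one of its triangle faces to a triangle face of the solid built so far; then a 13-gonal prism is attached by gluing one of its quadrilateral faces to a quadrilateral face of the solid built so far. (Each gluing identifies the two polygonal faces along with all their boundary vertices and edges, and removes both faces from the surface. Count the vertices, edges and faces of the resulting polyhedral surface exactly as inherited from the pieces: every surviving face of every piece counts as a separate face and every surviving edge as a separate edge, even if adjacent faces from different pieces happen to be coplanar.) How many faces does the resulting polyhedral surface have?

A square bipyramid: V=6, E=12, F=8.
Attach a square antiprism (V=8, E=16, F=10) along a 3-gon: merge 3 vertices and 3 edges, delete both glued faces → V=11, E=25, F=16.
Attach a regular icosahedron (V=12, E=30, F=20) along a 3-gon: merge 3 vertices and 3 edges, delete both glued faces → V=20, E=52, F=34.
Attach a 13-gonal prism (V=26, E=39, F=15) along a 4-gon: merge 4 vertices and 4 edges, delete both glued faces → V=42, E=87, F=47.
Check: V − E + F = 42 − 87 + 47 = 2.

47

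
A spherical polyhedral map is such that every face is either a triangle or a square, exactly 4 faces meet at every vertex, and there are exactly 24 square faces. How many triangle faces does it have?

Let x be the number of triangles; then F = 24 + x.
Edge–face incidences: 2E = 4·24 + 3·x = 96 + 3x.
Every vertex has degree 4, so 4V = 2E.
Euler: V − E + F = 2 ⇒ (2E)/4 − E + (24 + x) = 2.
Multiply by 8: 2·(2E) − 4·(2E) + 8·(24 + x) = 16, i.e. 192 + 8x − 2·(96 + 3x) = 16.
Collecting terms: 2x = 16, so x = 8.
Then 2E = 96 + 3·8 = 120, so E = 60, V = 2E/4 = 30, F = 24 + 8 = 32.

8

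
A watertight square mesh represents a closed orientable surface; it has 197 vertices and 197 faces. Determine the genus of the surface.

Every face is a square, so 2E = 4·197 = 788, giving E = 394.
χ = V − E + F = 197 − 394 + 197 = 0.
For a closed orientable surface χ = 2 − 2g, so g = (2 − (0))/2 = 1.

1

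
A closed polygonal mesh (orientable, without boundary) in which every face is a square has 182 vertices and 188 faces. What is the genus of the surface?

4

Every face is a square, so 2E = 4·188 = 752, giving E = 376.
χ = V − E + F = 182 − 376 + 188 = -6.
For a closed orientable surface χ = 2 − 2g, so g = (2 − (-6))/2 = 4.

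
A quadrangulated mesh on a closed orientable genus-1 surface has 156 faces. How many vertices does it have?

χ = 2 − 2·1 = 0, and every face is a square so 4F = 2E.
E = 4·156/2 = 312. Then V = 0 + E − F = 0 + 312 − 156 = 156.

156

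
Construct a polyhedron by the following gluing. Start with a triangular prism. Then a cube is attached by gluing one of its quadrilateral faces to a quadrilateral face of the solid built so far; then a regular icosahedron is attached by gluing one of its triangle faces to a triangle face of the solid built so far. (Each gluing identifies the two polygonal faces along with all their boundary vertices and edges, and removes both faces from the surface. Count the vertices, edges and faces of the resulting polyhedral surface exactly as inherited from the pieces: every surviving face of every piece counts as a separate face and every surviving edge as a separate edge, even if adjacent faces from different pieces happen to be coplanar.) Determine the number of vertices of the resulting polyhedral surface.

19

A triangular prism: V=6, E=9, F=5.
Attach a cube (V=8, E=12, F=6) along a 4-gon: merge 4 vertices and 4 edges, delete both glued faces → V=10, E=17, F=9.
Attach a regular icosahedron (V=12, E=30, F=20) along a 3-gon: merge 3 vertices and 3 edges, delete both glued faces → V=19, E=44, F=27.
Check: V − E + F = 19 − 44 + 27 = 2.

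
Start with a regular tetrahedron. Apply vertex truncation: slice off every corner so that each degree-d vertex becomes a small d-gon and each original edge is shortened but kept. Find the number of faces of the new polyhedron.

8

The base solid has V = 4, E = 6, F = 4.
Truncation replaces each original edge-end by a new vertex, so V′ = 2E = 12.
Each original edge survives, and each old vertex of degree d contributes d new edges; summing degrees gives Σd = 2E, so E′ = E + 2E = 3E = 18.
Each original face survives and each original vertex becomes one new face: F′ = F + V = 8.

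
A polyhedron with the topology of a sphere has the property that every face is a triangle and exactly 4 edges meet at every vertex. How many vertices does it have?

6

Each face has 3 edges and each edge borders two faces, so 2E = 3F.
Each vertex has degree 4, so 4V = 2E and hence V = 3F/4.
Euler: V − E + F = 2 ⇒ (3F/4) − (3F/2) + F = 2.
Multiply by 8: (6 − 12 + 8)F = 16, i.e. 2F = 16.
So F = 8, E = 3·8/2 = 12, V = 3·8/4 = 6.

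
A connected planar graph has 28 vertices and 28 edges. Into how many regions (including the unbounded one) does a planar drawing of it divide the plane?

Euler's formula for a connected plane graph: V − E + F = 2, so F = 2 − 28 + 28 = 2.

2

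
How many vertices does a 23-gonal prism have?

A prism on an n-gon has two n-gon bases and n rectangular sides: V = 2·23 = 46, E = 3·23 = 69, F = 23 + 2 = 25.

46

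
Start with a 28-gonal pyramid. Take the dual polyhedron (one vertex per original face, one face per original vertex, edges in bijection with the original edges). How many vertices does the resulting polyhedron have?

29

The base solid has V = 29, E = 56, F = 29.
The dual swaps V and F and preserves E: V′ = F = 29, E′ = E = 56, F′ = V = 29.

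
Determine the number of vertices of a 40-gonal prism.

80

A prism on an n-gon has two n-gon bases and n rectangular sides: V = 2·40 = 80, E = 3·40 = 120, F = 40 + 2 = 42.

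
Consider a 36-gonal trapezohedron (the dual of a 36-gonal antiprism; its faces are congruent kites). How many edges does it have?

The n-trapezohedron (dual of the n-antiprism) has V = 2·36 + 2 = 74, E = 4·36 = 144, F = 2·36 = 72.

144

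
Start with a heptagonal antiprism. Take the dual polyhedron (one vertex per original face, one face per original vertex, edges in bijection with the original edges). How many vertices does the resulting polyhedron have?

The base solid has V = 14, E = 28, F = 16.
The dual swaps V and F and preserves E: V′ = F = 16, E′ = E = 28, F′ = V = 14.

16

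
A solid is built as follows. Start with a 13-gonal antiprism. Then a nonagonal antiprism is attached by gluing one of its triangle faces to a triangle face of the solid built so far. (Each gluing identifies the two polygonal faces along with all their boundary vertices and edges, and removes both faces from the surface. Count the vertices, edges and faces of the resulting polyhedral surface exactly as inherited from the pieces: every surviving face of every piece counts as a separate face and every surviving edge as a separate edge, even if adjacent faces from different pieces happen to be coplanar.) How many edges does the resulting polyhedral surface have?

85

A 13-gonal antiprism: V=26, E=52, F=28.
Attach a nonagonal antiprism (V=18, E=36, F=20) along a 3-gon: merge 3 vertices and 3 edges, delete both glued faces → V=41, E=85, F=46.
Check: V − E + F = 41 − 85 + 46 = 2.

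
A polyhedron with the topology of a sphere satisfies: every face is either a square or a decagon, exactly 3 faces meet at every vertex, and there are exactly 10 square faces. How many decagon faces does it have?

2

Let x be the number of decagons; then F = 10 + x.
Edge–face incidences: 2E = 4·10 + 10·x = 40 + 10x.
Every vertex has degree 3, so 3V = 2E.
Euler: V − E + F = 2 ⇒ (2E)/3 − E + (10 + x) = 2.
Multiply by 6: 2·(2E) − 3·(2E) + 6·(10 + x) = 12, i.e. 60 + 6x − (40 + 10x) = 12.
Collecting terms: −4x + 20 = 12, so −4x = −8, so x = 2.
Then 2E = 40 + 10·2 = 60, so E = 30, V = 2E/3 = 20, F = 10 + 2 = 12.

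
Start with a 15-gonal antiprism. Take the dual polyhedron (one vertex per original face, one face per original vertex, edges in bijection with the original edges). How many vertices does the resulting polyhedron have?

The base solid has V = 30, E = 60, F = 32.
The dual swaps V and F and preserves E: V′ = F = 32, E′ = E = 60, F′ = V = 30.

32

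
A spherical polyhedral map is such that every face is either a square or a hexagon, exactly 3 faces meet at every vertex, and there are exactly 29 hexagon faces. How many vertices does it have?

66

Let x be the number of squares; then F = 29 + x.
Edge–face incidences: 2E = 6·29 + 4·x = 174 + 4x.
Every vertex has degree 3, so 3V = 2E.
Euler: V − E + F = 2 ⇒ (2E)/3 − E + (29 + x) = 2.
Multiply by 6: 2·(2E) − 3·(2E) + 6·(29 + x) = 12, i.e. 174 + 6x − (174 + 4x) = 12.
Collecting terms: 2x = 12, so x = 6.
Then 2E = 174 + 4·6 = 198, so E = 99, V = 2E/3 = 66, F = 29 + 6 = 35.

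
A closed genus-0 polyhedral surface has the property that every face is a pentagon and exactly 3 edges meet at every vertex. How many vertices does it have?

Each face has 5 edges and each edge borders two faces, so 2E = 5F.
Each vertex has degree 3, so 3V = 2E and hence V = 5F/3.
Euler: V − E + F = 2 ⇒ (5F/3) − (5F/2) + F = 2.
Multiply by 6: (10 − 15 + 6)F = 12, i.e. 1F = 12.
So F = 12, E = 5·12/2 = 30, V = 5·12/3 = 20.

20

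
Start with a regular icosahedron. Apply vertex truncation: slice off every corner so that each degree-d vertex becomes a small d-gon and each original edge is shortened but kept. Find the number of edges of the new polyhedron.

90

The base solid has V = 12, E = 30, F = 20.
Truncation replaces each original edge-end by a new vertex, so V′ = 2E = 60.
Each original edge survives, and each old vertex of degree d contributes d new edges; summing degrees gives Σd = 2E, so E′ = E + 2E = 3E = 90.
Each original face survives and each original vertex becomes one new face: F′ = F + V = 32.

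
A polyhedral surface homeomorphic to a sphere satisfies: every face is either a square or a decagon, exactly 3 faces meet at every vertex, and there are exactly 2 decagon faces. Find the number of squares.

Let x be the number of squares; then F = 2 + x.
Edge–face incidences: 2E = 10·2 + 4·x = 20 + 4x.
Every vertex has degree 3, so 3V = 2E.
Euler: V − E + F = 2 ⇒ (2E)/3 − E + (2 + x) = 2.
Multiply by 6: 2·(2E) − 3·(2E) + 6·(2 + x) = 12, i.e. 12 + 6x − (20 + 4x) = 12.
Collecting terms: 2x − 8 = 12, so 2x = 20, so x = 10.
Then 2E = 20 + 4·10 = 60, so E = 30, V = 2E/3 = 20, F = 2 + 10 = 12.

10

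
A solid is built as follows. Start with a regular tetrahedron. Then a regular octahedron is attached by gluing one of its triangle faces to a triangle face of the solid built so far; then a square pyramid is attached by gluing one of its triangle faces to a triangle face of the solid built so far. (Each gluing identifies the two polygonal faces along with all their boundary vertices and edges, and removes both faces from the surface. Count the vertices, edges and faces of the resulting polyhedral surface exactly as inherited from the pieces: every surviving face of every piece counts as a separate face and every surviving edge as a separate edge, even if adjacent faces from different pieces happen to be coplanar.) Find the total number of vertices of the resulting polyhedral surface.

A regular tetrahedron: V=4, E=6, F=4.
Attach a regular octahedron (V=6, E=12, F=8) along a 3-gon: merge 3 vertices and 3 edges, delete both glued faces → V=7, E=15, F=10.
Attach a square pyramid (V=5, E=8, F=5) along a 3-gon: merge 3 vertices and 3 edges, delete both glued faces → V=9, E=20, F=13.
Check: V − E + F = 9 − 20 + 13 = 2.

9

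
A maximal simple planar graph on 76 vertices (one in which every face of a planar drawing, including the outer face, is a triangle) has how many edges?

In a plane triangulation 3F = 2E and V − E + F = 2, so E = 3V − 6 = 3·76 − 6 = 222.

222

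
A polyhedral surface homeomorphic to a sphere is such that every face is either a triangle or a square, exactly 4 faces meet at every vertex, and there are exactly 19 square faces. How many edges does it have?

50

Let x be the number of triangles; then F = 19 + x.
Edge–face incidences: 2E = 4·19 + 3·x = 76 + 3x.
Every vertex has degree 4, so 4V = 2E.
Euler: V − E + F = 2 ⇒ (2E)/4 − E + (19 + x) = 2.
Multiply by 8: 2·(2E) − 4·(2E) + 8·(19 + x) = 16, i.e. 152 + 8x − 2·(76 + 3x) = 16.
Collecting terms: 2x = 16, so x = 8.
Then 2E = 76 + 3·8 = 100, so E = 50, V = 2E/4 = 25, F = 19 + 8 = 27.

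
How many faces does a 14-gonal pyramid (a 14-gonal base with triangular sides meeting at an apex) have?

15

A pyramid on an n-gon base has one n-gon and n triangles: V = 14 + 1 = 15, E = 2·14 = 28, F = 14 + 1 = 15.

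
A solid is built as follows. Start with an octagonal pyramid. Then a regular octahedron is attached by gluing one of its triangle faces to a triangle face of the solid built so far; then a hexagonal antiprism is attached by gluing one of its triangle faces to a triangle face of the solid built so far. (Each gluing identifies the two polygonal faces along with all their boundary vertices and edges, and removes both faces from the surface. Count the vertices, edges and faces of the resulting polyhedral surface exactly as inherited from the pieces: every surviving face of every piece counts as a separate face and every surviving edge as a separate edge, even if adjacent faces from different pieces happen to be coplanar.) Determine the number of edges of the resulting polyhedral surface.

An octagonal pyramid: V=9, E=16, F=9.
Attach a regular octahedron (V=6, E=12, F=8) along a 3-gon: merge 3 vertices and 3 edges, delete both glued faces → V=12, E=25, F=15.
Attach a hexagonal antiprism (V=12, E=24, F=14) along a 3-gon: merge 3 vertices and 3 edges, delete both glued faces → V=21, E=46, F=27.
Check: V − E + F = 21 − 46 + 27 = 2.

46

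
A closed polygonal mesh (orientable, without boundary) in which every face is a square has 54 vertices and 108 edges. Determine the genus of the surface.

1

Every face is a square and each edge borders two faces, so 4F = 2·108, giving F = 54.
χ = V − E + F = 54 − 108 + 54 = 0.
For a closed orientable surface χ = 2 − 2g, so g = (2 − (0))/2 = 1.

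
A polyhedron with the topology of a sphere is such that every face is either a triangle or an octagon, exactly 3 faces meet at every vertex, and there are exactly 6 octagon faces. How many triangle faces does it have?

Let x be the number of triangles; then F = 6 + x.
Edge–face incidences: 2E = 8·6 + 3·x = 48 + 3x.
Every vertex has degree 3, so 3V = 2E.
Euler: V − E + F = 2 ⇒ (2E)/3 − E + (6 + x) = 2.
Multiply by 6: 2·(2E) − 3·(2E) + 6·(6 + x) = 12, i.e. 36 + 6x − (48 + 3x) = 12.
Collecting terms: 3x − 12 = 12, so 3x = 24, so x = 8.
Then 2E = 48 + 3·8 = 72, so E = 36, V = 2E/3 = 24, F = 6 + 8 = 14.

8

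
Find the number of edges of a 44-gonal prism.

132

A prism on an n-gon has two n-gon bases and n rectangular sides: V = 2·44 = 88, E = 3·44 = 132, F = 44 + 2 = 46.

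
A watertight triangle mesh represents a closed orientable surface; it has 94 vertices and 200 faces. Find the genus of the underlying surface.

4

Every face is a triangle, so 2E = 3·200 = 600, giving E = 300.
χ = V − E + F = 94 − 300 + 200 = -6.
For a closed orientable surface χ = 2 − 2g, so g = (2 − (-6))/2 = 4.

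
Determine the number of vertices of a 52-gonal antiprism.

104

An antiprism on an n-gon has two n-gon caps and 2n triangles: V = 2·52 = 104, E = 4·52 = 208, F = 2·52 + 2 = 106.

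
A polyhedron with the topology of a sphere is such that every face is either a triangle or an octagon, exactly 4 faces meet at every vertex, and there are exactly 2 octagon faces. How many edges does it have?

Let x be the number of triangles; then F = 2 + x.
Edge–face incidences: 2E = 8·2 + 3·x = 16 + 3x.
Every vertex has degree 4, so 4V = 2E.
Euler: V − E + F = 2 ⇒ (2E)/4 − E + (2 + x) = 2.
Multiply by 8: 2·(2E) − 4·(2E) + 8·(2 + x) = 16, i.e. 16 + 8x − 2·(16 + 3x) = 16.
Collecting terms: 2x − 16 = 16, so 2x = 32, so x = 16.
Then 2E = 16 + 3·16 = 64, so E = 32, V = 2E/4 = 16, F = 2 + 16 = 18.

32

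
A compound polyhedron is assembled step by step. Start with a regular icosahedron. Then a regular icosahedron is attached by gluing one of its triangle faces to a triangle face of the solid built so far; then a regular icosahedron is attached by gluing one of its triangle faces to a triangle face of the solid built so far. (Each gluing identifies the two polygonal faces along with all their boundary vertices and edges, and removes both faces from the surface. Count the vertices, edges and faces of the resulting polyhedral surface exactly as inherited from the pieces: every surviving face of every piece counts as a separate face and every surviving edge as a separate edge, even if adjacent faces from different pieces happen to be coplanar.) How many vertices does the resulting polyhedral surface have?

A regular icosahedron: V=12, E=30, F=20.
Attach a regular icosahedron (V=12, E=30, F=20) along a 3-gon: merge 3 vertices and 3 edges, delete both glued faces → V=21, E=57, F=38.
Attach a regular icosahedron (V=12, E=30, F=20) along a 3-gon: merge 3 vertices and 3 edges, delete both glued faces → V=30, E=84, F=56.
Check: V − E + F = 30 − 84 + 56 = 2.

30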